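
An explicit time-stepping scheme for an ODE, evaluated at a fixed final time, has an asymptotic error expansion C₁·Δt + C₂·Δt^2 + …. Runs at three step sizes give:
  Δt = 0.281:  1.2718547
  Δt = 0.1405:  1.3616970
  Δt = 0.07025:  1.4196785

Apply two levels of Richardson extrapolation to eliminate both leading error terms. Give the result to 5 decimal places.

First eliminate the Δt term (factor 2^1 = 2):
  B₁ = (2·1.3616970 − 1.2718547)/1 = 1.4515393
  B₂ = (2·1.4196785 − 1.3616970)/1 = 1.4776600
Then eliminate the Δt^2 term (factor 2^2 = 4):
  (4·1.4776600 − 1.4515393)/3 = 1.4863669

1.48637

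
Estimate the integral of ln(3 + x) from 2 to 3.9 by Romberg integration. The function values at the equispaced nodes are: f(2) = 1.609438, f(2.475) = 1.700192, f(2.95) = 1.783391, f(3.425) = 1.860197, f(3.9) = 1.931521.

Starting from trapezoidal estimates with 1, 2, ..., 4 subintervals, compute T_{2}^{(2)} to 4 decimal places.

3.3803

T_{0}^{(0)} (trapezoid, 1 panel, h=1.9000): 3.363911
T_{1}^{(0)} (trapezoid, 2 panels, h=0.9500): 3.376177
T_{2}^{(0)} (trapezoid, 4 panels, h=0.4750): 3.379273
T_{1}^{(1)} = 3.376177 + (3.376177 − 3.363911)/3 = 3.380266
T_{2}^{(1)} = 3.379273 + (3.379273 − 3.376177)/3 = 3.380305
T_{2}^{(2)} = 3.380305 + (3.380305 − 3.380266)/15 = 3.380308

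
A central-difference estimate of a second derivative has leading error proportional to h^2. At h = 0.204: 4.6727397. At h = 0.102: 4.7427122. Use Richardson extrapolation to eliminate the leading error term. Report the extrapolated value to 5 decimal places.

4.76604

The leading error scales as h^2; refining by a factor of 2 reduces it by 2^2 = 4.
Extrapolated value = (4·A(h/2) − A(h)) / (4 − 1)
= (4·4.7427122 − 4.6727397) / 3
= 14.2981091 / 3 = 4.7660364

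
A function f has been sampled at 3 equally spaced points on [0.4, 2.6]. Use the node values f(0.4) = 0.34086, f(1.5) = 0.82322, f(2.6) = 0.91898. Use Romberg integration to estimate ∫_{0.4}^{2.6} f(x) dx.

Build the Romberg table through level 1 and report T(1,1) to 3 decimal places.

T(0,0) (trapezoid, 1 panel, h=2.2000): 1.38582
T(1,0) (trapezoid, 2 panels, h=1.1000): 1.59845
T(1,1) = 1.59845 + (1.59845 − 1.38582)/3 = 1.66933

1.669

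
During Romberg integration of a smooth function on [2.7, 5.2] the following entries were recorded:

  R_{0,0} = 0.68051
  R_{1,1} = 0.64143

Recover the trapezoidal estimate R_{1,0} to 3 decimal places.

0.651

From R_{1,1} = (4·R_{1,0} − R_{0,0})/3, solve for R_{1,0}:
4·R_{1,0} = 3·0.64143 + 0.68051 = 2.60480
R_{1,0} = 0.65120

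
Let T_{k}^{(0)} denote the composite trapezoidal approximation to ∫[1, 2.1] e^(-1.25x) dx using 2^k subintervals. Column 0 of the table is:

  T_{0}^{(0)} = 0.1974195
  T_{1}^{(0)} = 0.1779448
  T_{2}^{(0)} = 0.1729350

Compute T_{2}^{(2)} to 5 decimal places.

T_{1}^{(1)} = (4·0.1779448 − 0.1974195) / 3 = 0.1714532
T_{2}^{(1)} = (4·0.1729350 − 0.1779448) / 3 = 0.1712651
T_{2}^{(2)} = (16·0.1712651 − 0.1714532) / 15 = 0.1712526

0.17125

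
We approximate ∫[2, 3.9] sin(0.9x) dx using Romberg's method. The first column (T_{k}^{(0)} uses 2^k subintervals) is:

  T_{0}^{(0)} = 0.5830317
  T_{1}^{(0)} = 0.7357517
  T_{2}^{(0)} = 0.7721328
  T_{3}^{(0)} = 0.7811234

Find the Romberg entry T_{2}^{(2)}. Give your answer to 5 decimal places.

Richardson extrapolation on the trapezoidal column (denominator 4−1=3):
T_{1}^{(1)} = (4·0.7357517 − 0.5830317) / 3 = 0.7866584
T_{2}^{(1)} = (4·0.7721328 − 0.7357517) / 3 = 0.7842598
T_{2}^{(2)} = (16·0.7842598 − 0.7866584) / 15 = 0.7840999
(Column j=1 coincides with Simpson's rule on the same nodes.)

0.78410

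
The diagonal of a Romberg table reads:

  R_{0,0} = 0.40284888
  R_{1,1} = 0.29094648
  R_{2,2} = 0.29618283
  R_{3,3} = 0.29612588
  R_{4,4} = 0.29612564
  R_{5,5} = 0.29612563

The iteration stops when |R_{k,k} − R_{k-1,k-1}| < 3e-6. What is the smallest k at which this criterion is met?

|R_{1,1} − R_{0,0}| = 0.11190240 ≥ 3e-6
|R_{2,2} − R_{1,1}| = 0.00523635 ≥ 3e-6
|R_{3,3} − R_{2,2}| = 0.00005695 ≥ 3e-6
|R_{4,4} − R_{3,3}| = 0.00000024 < 3e-6

k = 4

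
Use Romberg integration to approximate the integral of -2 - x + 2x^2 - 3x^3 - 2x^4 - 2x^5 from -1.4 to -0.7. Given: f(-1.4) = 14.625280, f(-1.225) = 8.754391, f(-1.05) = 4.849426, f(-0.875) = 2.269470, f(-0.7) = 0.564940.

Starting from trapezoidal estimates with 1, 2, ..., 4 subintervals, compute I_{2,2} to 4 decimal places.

I_{0,0} (trapezoid, 1 panel, h=0.7000): 5.316577
I_{1,0} (trapezoid, 2 panels, h=0.3500): 4.355588
I_{2,0} (trapezoid, 4 panels, h=0.1750): 4.106969
I_{1,1} = 4.355588 + (4.355588 − 5.316577)/3 = 4.035258
I_{2,1} = 4.106969 + (4.106969 − 4.355588)/3 = 4.024096
I_{2,2} = 4.024096 + (4.024096 − 4.035258)/15 = 4.023352

4.0234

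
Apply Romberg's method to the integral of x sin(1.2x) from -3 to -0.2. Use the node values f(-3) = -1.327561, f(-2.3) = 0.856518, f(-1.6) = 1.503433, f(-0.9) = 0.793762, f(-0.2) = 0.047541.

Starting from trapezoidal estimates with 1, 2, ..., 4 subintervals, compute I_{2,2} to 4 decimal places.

I_{0,0} (trapezoid, 1 panel, h=2.8000): -1.792028
I_{1,0} (trapezoid, 2 panels, h=1.4000): 1.208792
I_{2,0} (trapezoid, 4 panels, h=0.7000): 1.759592
I_{1,1} = 1.208792 + (1.208792 − (-1.792028))/3 = 2.209065
I_{2,1} = 1.759592 + (1.759592 − 1.208792)/3 = 1.943192
I_{2,2} = 1.943192 + (1.943192 − 2.209065)/15 = 1.925467

1.9255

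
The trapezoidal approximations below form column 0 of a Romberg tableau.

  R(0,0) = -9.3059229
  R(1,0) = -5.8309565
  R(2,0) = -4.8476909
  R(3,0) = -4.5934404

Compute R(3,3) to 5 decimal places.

-4.50791

Richardson extrapolation on the trapezoidal column (denominator 4−1=3):
R(1,1) = (4·(-5.8309565) − (-9.3059229)) / 3 = -4.6726344
R(2,1) = (4·(-4.8476909) − (-5.8309565)) / 3 = -4.5199357
R(3,1) = (4·(-4.5934404) − (-4.8476909)) / 3 = -4.5086902
R(2,2) = -4.5199357 + (-4.5199357 − (-4.6726344))/15 = -4.5097558
R(3,2) = -4.5086902 + (-4.5086902 − (-4.5199357))/15 = -4.5079405
R(3,3) = -4.5079405 + (-4.5079405 − (-4.5097558))/63 = -4.5079117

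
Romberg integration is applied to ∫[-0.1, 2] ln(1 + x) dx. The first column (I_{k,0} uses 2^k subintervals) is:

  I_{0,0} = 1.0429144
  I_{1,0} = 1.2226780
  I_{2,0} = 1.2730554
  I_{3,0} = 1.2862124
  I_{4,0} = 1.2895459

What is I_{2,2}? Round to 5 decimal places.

Richardson extrapolation on the trapezoidal column (denominator 4−1=3):
I_{1,1} = 1.2226780 + (1.2226780 − 1.0429144)/3 = 1.2825992
I_{2,1} = (4·1.2730554 − 1.2226780) / 3 = 1.2898479
I_{2,2} = (16·1.2898479 − 1.2825992) / 15 = 1.2903311

1.29033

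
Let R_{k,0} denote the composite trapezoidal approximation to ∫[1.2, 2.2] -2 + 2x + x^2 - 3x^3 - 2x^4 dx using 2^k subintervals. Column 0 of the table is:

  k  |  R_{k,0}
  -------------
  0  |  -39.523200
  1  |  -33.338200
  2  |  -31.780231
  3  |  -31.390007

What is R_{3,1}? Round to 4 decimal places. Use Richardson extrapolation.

Richardson extrapolation on the trapezoidal column (denominator 4−1=3):
R_{3,1} = -31.390007 + (-31.390007 − (-31.780231))/3 = -31.259932
(Column j=1 coincides with Simpson's rule on the same nodes.)

-31.2599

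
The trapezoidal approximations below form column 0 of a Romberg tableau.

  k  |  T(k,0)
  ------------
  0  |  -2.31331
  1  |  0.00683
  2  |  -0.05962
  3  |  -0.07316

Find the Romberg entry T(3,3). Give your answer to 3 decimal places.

-0.076

Richardson extrapolation on the trapezoidal column (denominator 4−1=3):
T(1,1) = (4·0.00683 − (-2.31331)) / 3 = 0.78021
T(2,1) = -0.05962 + (-0.05962 − 0.00683)/3 = -0.08177
T(3,1) = -0.07316 + (-0.07316 − (-0.05962))/3 = -0.07767
T(2,2) = -0.08177 + (-0.08177 − 0.78021)/15 = -0.13924
T(3,2) = -0.07767 + (-0.07767 − (-0.08177))/15 = -0.07740
T(3,3) = -0.07740 + (-0.07740 − (-0.13924))/63 = -0.07642
(Column j=1 coincides with Simpson's rule on the same nodes.)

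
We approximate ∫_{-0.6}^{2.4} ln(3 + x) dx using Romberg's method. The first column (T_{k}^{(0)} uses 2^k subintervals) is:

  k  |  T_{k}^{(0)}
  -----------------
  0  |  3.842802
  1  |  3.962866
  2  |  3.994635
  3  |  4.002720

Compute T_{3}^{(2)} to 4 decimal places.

4.0054

T_{2}^{(1)} = 3.994635 + (3.994635 − 3.962866)/3 = 4.005225
T_{3}^{(1)} = 4.002720 + (4.002720 − 3.994635)/3 = 4.005415
T_{3}^{(2)} = 4.005415 + (4.005415 − 4.005225)/15 = 4.005428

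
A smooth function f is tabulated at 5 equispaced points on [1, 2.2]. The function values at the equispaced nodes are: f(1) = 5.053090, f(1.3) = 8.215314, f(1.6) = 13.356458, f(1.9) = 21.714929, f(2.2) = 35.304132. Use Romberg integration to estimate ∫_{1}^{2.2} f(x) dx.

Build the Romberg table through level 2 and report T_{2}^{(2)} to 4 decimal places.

18.6739

T_{0}^{(0)} (trapezoid, 1 panel, h=1.2000): 24.214333
T_{1}^{(0)} (trapezoid, 2 panels, h=0.6000): 20.121041
T_{2}^{(0)} (trapezoid, 4 panels, h=0.3000): 19.039594
T_{1}^{(1)} = 20.121041 + (20.121041 − 24.214333)/3 = 18.756610
T_{2}^{(1)} = 19.039594 + (19.039594 − 20.121041)/3 = 18.679112
T_{2}^{(2)} = 18.679112 + (18.679112 − 18.756610)/15 = 18.673945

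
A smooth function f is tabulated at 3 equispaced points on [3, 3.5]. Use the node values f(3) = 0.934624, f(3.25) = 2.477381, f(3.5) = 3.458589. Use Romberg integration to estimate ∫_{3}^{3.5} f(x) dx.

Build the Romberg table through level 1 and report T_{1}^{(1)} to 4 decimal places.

1.1919

T_{0}^{(0)} (trapezoid, 1 panel, h=0.5000): 1.098303
T_{1}^{(0)} (trapezoid, 2 panels, h=0.2500): 1.168497
T_{1}^{(1)} = 1.168497 + (1.168497 − 1.098303)/3 = 1.191895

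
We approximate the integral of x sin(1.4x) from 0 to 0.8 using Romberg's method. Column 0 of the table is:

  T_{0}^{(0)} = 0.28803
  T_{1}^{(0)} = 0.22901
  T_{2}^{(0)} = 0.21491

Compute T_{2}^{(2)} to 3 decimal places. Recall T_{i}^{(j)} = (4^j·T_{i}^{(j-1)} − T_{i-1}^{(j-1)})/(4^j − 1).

T_{1}^{(1)} = 0.22901 + (0.22901 − 0.28803)/3 = 0.20934
T_{2}^{(1)} = (4·0.21491 − 0.22901) / 3 = 0.21021
T_{2}^{(2)} = (16·0.21021 − 0.20934) / 15 = 0.21027

0.210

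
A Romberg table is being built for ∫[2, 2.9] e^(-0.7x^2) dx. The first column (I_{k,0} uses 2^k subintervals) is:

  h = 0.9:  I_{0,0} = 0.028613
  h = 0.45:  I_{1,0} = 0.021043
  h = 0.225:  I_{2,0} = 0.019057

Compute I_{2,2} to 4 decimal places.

Richardson extrapolation on the trapezoidal column (denominator 4−1=3):
I_{1,1} = 0.021043 + (0.021043 − 0.028613)/3 = 0.018520
I_{2,1} = (4·0.019057 − 0.021043) / 3 = 0.018395
I_{2,2} = (16·0.018395 − 0.018520) / 15 = 0.018387

0.0184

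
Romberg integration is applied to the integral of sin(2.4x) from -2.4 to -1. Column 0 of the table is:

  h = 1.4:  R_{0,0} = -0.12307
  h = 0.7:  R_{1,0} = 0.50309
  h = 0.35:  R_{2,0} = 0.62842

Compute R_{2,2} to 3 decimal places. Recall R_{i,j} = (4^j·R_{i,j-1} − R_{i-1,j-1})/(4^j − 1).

0.667

Richardson extrapolation on the trapezoidal column (denominator 4−1=3):
R_{1,1} = (4·0.50309 − (-0.12307)) / 3 = 0.71181
R_{2,1} = 0.62842 + (0.62842 − 0.50309)/3 = 0.67020
R_{2,2} = (16·0.67020 − 0.71181) / 15 = 0.66743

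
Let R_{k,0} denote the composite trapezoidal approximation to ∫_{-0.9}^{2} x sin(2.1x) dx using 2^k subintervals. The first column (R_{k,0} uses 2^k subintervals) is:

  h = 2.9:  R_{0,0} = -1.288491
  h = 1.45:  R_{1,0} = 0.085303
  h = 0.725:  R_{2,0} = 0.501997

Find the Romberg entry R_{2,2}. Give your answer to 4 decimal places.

R_{1,1} = 0.085303 + (0.085303 − (-1.288491))/3 = 0.543234
R_{2,1} = (4·0.501997 − 0.085303) / 3 = 0.640895
R_{2,2} = (16·0.640895 − 0.543234) / 15 = 0.647406

0.6474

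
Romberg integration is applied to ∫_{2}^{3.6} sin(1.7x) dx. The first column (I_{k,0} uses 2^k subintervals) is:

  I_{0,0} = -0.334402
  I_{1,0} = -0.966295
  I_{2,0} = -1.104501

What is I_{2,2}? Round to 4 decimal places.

I_{1,1} = -0.966295 + (-0.966295 − (-0.334402))/3 = -1.176926
I_{2,1} = (4·(-1.104501) − (-0.966295)) / 3 = -1.150570
I_{2,2} = -1.150570 + (-1.150570 − (-1.176926))/15 = -1.148813

-1.1488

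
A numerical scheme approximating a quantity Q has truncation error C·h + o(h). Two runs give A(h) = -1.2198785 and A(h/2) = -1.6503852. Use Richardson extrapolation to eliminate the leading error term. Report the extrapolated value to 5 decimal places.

-2.08089

The leading error scales as h; refining by a factor of 2 reduces it by 2^1 = 2.
Extrapolated value = (2·A(h/2) − A(h)) / (2 − 1)
= (2·(-1.6503852) − (-1.2198785)) / 1
= -2.0808919 / 1 = -2.0808919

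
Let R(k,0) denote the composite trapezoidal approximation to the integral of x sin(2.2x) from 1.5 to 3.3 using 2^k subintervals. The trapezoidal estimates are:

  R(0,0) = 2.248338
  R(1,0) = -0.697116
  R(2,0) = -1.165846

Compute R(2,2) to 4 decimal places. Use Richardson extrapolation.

-1.2983

R(1,1) = (4·(-0.697116) − 2.248338) / 3 = -1.678934
R(2,1) = -1.165846 + (-1.165846 − (-0.697116))/3 = -1.322089
R(2,2) = -1.322089 + (-1.322089 − (-1.678934))/15 = -1.298299
(Column j=1 coincides with Simpson's rule on the same nodes.)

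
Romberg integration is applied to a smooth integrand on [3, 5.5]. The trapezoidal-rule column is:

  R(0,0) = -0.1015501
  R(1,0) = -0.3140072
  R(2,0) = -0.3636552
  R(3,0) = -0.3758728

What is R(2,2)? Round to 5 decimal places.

-0.37990

Richardson extrapolation on the trapezoidal column (denominator 4−1=3):
R(1,1) = (4·(-0.3140072) − (-0.1015501)) / 3 = -0.3848262
R(2,1) = (4·(-0.3636552) − (-0.3140072)) / 3 = -0.3802045
R(2,2) = -0.3802045 + (-0.3802045 − (-0.3848262))/15 = -0.3798964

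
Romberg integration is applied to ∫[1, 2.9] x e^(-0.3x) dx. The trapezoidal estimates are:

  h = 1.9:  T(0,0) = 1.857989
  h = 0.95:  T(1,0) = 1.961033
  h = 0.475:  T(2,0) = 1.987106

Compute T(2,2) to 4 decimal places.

1.9958

T(1,1) = (4·1.961033 − 1.857989) / 3 = 1.995381
T(2,1) = (4·1.987106 − 1.961033) / 3 = 1.995797
T(2,2) = (16·1.995797 − 1.995381) / 15 = 1.995825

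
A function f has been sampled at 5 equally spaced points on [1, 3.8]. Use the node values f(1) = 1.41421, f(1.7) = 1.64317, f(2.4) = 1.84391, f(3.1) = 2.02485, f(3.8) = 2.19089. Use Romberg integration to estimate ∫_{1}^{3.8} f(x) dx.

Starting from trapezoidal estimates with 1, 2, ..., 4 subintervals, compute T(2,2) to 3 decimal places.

T(0,0) (trapezoid, 1 panel, h=2.8000): 5.04714
T(1,0) (trapezoid, 2 panels, h=1.4000): 5.10504
T(2,0) (trapezoid, 4 panels, h=0.7000): 5.12014
T(1,1) = 5.10504 + (5.10504 − 5.04714)/3 = 5.12434
T(2,1) = 5.12014 + (5.12014 − 5.10504)/3 = 5.12517
T(2,2) = 5.12517 + (5.12517 − 5.12434)/15 = 5.12523

5.125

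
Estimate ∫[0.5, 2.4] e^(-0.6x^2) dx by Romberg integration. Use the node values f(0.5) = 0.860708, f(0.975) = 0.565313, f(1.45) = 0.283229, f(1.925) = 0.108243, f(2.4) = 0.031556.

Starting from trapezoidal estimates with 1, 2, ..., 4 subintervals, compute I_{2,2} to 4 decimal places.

0.6586

I_{0,0} (trapezoid, 1 panel, h=1.9000): 0.847651
I_{1,0} (trapezoid, 2 panels, h=0.9500): 0.692893
I_{2,0} (trapezoid, 4 panels, h=0.4750): 0.666386
I_{1,1} = 0.692893 + (0.692893 − 0.847651)/3 = 0.641307
I_{2,1} = 0.666386 + (0.666386 − 0.692893)/3 = 0.657550
I_{2,2} = 0.657550 + (0.657550 − 0.641307)/15 = 0.658633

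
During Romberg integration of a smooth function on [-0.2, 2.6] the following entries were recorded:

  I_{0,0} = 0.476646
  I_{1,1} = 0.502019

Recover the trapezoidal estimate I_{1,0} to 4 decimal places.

From I_{1,1} = (4·I_{1,0} − I_{0,0})/3, solve for I_{1,0}:
4·I_{1,0} = 3·0.502019 + 0.476646 = 1.982703
I_{1,0} = 0.495676

0.4957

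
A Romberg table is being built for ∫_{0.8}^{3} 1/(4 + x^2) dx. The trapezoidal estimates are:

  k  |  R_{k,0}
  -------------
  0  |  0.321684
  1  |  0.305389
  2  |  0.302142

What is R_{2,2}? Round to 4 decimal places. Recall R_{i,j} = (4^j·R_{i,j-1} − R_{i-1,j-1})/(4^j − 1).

0.3011

R_{1,1} = 0.305389 + (0.305389 − 0.321684)/3 = 0.299957
R_{2,1} = (4·0.302142 − 0.305389) / 3 = 0.301060
R_{2,2} = 0.301060 + (0.301060 − 0.299957)/15 = 0.301134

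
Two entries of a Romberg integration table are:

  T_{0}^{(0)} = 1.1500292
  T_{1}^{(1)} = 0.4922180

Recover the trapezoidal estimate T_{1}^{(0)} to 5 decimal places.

From T_{1}^{(1)} = (4·T_{1}^{(0)} − T_{0}^{(0)})/3, solve for T_{1}^{(0)}:
4·T_{1}^{(0)} = 3·0.4922180 + 1.1500292 = 2.6266832
T_{1}^{(0)} = 0.6566708

0.65667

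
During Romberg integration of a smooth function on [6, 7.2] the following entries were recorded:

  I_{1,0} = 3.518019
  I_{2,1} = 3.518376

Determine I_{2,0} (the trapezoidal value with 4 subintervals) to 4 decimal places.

From I_{2,1} = (4·I_{2,0} − I_{1,0})/3, solve for I_{2,0}:
4·I_{2,0} = 3·3.518376 + 3.518019 = 14.073147
I_{2,0} = 3.518287

3.5183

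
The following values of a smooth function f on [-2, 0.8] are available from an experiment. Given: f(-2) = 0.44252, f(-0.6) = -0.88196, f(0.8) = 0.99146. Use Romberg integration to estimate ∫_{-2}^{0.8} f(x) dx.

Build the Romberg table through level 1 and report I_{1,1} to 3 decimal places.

-0.977

I_{0,0} (trapezoid, 1 panel, h=2.8000): 2.00757
I_{1,0} (trapezoid, 2 panels, h=1.4000): -0.23096
I_{1,1} = -0.23096 + (-0.23096 − 2.00757)/3 = -0.97714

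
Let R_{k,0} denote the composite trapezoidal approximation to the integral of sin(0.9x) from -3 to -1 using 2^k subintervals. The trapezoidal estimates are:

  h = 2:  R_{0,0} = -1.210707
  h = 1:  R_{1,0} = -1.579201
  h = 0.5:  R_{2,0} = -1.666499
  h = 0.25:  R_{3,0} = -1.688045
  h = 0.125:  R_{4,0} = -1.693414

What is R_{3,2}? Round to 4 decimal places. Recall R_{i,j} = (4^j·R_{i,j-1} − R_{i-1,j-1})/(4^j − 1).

R_{2,1} = (4·(-1.666499) − (-1.579201)) / 3 = -1.695598
R_{3,1} = (4·(-1.688045) − (-1.666499)) / 3 = -1.695227
R_{3,2} = -1.695227 + (-1.695227 − (-1.695598))/15 = -1.695202

-1.6952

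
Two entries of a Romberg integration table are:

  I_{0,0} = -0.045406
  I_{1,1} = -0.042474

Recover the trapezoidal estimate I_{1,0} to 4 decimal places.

From I_{1,1} = (4·I_{1,0} − I_{0,0})/3, solve for I_{1,0}:
4·I_{1,0} = 3·(-0.042474) + (-0.045406) = -0.172828
I_{1,0} = -0.043207

-0.0432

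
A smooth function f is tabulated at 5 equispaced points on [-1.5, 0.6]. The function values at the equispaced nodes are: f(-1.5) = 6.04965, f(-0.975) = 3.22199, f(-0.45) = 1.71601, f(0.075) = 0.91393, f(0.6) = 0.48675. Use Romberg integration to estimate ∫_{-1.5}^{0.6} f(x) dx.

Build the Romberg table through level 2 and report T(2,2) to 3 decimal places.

T(0,0) (trapezoid, 1 panel, h=2.1000): 6.86322
T(1,0) (trapezoid, 2 panels, h=1.0500): 5.23342
T(2,0) (trapezoid, 4 panels, h=0.5250): 4.78807
T(1,1) = 5.23342 + (5.23342 − 6.86322)/3 = 4.69015
T(2,1) = 4.78807 + (4.78807 − 5.23342)/3 = 4.63962
T(2,2) = 4.63962 + (4.63962 − 4.69015)/15 = 4.63625

4.636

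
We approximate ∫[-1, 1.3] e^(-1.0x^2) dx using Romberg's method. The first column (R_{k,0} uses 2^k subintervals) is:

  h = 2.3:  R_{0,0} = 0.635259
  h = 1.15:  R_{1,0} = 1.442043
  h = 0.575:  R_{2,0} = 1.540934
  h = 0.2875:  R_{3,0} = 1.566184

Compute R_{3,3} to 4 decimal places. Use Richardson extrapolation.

Richardson extrapolation on the trapezoidal column (denominator 4−1=3):
R_{1,1} = (4·1.442043 − 0.635259) / 3 = 1.710971
R_{2,1} = 1.540934 + (1.540934 − 1.442043)/3 = 1.573898
R_{3,1} = 1.566184 + (1.566184 − 1.540934)/3 = 1.574601
R_{2,2} = 1.573898 + (1.573898 − 1.710971)/15 = 1.564760
R_{3,2} = (16·1.574601 − 1.573898) / 15 = 1.574648
R_{3,3} = (64·1.574648 − 1.564760) / 63 = 1.574805

1.5748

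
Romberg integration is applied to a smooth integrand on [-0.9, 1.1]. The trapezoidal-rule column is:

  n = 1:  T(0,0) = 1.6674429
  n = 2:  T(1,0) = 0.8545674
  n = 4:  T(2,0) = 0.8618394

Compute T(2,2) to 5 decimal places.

0.88297

Richardson extrapolation on the trapezoidal column (denominator 4−1=3):
T(1,1) = (4·0.8545674 − 1.6674429) / 3 = 0.5836089
T(2,1) = (4·0.8618394 − 0.8545674) / 3 = 0.8642634
T(2,2) = (16·0.8642634 − 0.5836089) / 15 = 0.8829737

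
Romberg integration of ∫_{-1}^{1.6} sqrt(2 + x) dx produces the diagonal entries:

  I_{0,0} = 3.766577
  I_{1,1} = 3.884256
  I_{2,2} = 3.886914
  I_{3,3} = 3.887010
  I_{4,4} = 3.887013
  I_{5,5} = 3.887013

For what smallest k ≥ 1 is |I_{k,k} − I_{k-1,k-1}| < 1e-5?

|I_{1,1} − I_{0,0}| = 0.117679 ≥ 1e-5
|I_{2,2} − I_{1,1}| = 0.002658 ≥ 1e-5
|I_{3,3} − I_{2,2}| = 0.000096 ≥ 1e-5
|I_{4,4} − I_{3,3}| = 0.000003 < 1e-5

k = 4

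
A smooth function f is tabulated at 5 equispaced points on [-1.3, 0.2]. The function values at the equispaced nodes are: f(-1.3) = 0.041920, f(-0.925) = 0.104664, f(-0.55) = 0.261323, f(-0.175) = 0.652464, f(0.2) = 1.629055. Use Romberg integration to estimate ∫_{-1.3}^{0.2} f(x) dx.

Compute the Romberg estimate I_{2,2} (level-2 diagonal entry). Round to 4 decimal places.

I_{0,0} (trapezoid, 1 panel, h=1.5000): 1.253231
I_{1,0} (trapezoid, 2 panels, h=0.7500): 0.822608
I_{2,0} (trapezoid, 4 panels, h=0.3750): 0.695227
I_{1,1} = 0.822608 + (0.822608 − 1.253231)/3 = 0.679067
I_{2,1} = 0.695227 + (0.695227 − 0.822608)/3 = 0.652767
I_{2,2} = 0.652767 + (0.652767 − 0.679067)/15 = 0.651014

0.6510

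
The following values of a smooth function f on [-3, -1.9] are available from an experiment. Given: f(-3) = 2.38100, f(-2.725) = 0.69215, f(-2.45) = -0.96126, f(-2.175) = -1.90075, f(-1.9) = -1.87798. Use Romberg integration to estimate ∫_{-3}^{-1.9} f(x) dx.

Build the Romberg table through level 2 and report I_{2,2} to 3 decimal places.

-0.571

I_{0,0} (trapezoid, 1 panel, h=1.1000): 0.27666
I_{1,0} (trapezoid, 2 panels, h=0.5500): -0.39036
I_{2,0} (trapezoid, 4 panels, h=0.2750): -0.52755
I_{1,1} = -0.39036 + (-0.39036 − 0.27666)/3 = -0.61270
I_{2,1} = -0.52755 + (-0.52755 − (-0.39036))/3 = -0.57328
I_{2,2} = -0.57328 + (-0.57328 − (-0.61270))/15 = -0.57065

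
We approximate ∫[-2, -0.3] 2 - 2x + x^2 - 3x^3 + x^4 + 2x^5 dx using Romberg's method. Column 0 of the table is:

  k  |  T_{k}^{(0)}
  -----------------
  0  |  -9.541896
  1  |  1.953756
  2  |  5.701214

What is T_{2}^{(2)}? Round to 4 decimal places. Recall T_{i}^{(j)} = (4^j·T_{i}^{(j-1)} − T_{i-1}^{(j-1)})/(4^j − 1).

7.0280

T_{1}^{(1)} = 1.953756 + (1.953756 − (-9.541896))/3 = 5.785640
T_{2}^{(1)} = (4·5.701214 − 1.953756) / 3 = 6.950367
T_{2}^{(2)} = (16·6.950367 − 5.785640) / 15 = 7.028015
(Column j=1 coincides with Simpson's rule on the same nodes.)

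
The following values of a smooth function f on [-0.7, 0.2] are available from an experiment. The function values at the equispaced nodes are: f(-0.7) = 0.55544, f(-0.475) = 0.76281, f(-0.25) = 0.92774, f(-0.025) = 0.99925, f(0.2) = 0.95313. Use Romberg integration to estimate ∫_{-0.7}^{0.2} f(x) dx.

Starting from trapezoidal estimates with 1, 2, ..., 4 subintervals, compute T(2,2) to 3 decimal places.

0.781

T(0,0) (trapezoid, 1 panel, h=0.9000): 0.67886
T(1,0) (trapezoid, 2 panels, h=0.4500): 0.75691
T(2,0) (trapezoid, 4 panels, h=0.2250): 0.77492
T(1,1) = 0.75691 + (0.75691 − 0.67886)/3 = 0.78293
T(2,1) = 0.77492 + (0.77492 − 0.75691)/3 = 0.78092
T(2,2) = 0.78092 + (0.78092 − 0.78293)/15 = 0.78079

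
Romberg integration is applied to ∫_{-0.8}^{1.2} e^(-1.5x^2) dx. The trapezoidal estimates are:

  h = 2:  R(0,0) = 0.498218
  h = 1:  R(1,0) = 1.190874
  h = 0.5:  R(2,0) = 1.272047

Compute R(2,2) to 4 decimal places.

R(1,1) = (4·1.190874 − 0.498218) / 3 = 1.421759
R(2,1) = 1.272047 + (1.272047 − 1.190874)/3 = 1.299105
R(2,2) = 1.299105 + (1.299105 − 1.421759)/15 = 1.290928

1.2909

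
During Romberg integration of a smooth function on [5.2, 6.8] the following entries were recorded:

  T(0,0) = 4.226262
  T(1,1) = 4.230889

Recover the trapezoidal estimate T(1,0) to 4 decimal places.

4.2297

From T(1,1) = (4·T(1,0) − T(0,0))/3, solve for T(1,0):
4·T(1,0) = 3·4.230889 + 4.226262 = 16.918929
T(1,0) = 4.229732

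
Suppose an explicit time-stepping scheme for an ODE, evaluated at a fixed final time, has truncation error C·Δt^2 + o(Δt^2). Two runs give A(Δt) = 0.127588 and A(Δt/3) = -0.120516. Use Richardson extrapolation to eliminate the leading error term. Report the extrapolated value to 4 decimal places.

Extrapolated value = (9·A(Δt/3) − A(Δt)) / (9 − 1)
= (9·(-0.120516) − 0.127588) / 8
= -1.212232 / 8 = -0.151529

-0.1515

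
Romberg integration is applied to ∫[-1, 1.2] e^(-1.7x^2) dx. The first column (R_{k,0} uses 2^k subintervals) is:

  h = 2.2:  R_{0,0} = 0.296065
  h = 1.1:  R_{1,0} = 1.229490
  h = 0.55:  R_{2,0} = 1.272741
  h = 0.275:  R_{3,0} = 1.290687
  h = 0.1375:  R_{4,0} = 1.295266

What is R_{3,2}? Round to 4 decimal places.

1.2973

Richardson extrapolation on the trapezoidal column (denominator 4−1=3):
R_{2,1} = 1.272741 + (1.272741 − 1.229490)/3 = 1.287158
R_{3,1} = (4·1.290687 − 1.272741) / 3 = 1.296669
R_{3,2} = (16·1.296669 − 1.287158) / 15 = 1.297303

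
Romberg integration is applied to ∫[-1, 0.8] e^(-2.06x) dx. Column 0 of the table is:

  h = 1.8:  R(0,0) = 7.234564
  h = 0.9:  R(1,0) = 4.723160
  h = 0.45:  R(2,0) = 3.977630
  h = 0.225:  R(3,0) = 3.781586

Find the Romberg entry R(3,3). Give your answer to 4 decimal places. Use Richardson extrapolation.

R(1,1) = (4·4.723160 − 7.234564) / 3 = 3.886025
R(2,1) = (4·3.977630 − 4.723160) / 3 = 3.729120
R(3,1) = (4·3.781586 − 3.977630) / 3 = 3.716238
R(2,2) = (16·3.729120 − 3.886025) / 15 = 3.718660
R(3,2) = 3.716238 + (3.716238 − 3.729120)/15 = 3.715379
R(3,3) = 3.715379 + (3.715379 − 3.718660)/63 = 3.715327

3.7153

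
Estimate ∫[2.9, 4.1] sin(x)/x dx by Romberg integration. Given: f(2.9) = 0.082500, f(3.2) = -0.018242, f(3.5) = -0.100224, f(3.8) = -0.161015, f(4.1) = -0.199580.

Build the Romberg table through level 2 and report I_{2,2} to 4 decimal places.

-0.1034

I_{0,0} (trapezoid, 1 panel, h=1.2000): -0.070248
I_{1,0} (trapezoid, 2 panels, h=0.6000): -0.095258
I_{2,0} (trapezoid, 4 panels, h=0.3000): -0.101406
I_{1,1} = -0.095258 + (-0.095258 − (-0.070248))/3 = -0.103595
I_{2,1} = -0.101406 + (-0.101406 − (-0.095258))/3 = -0.103455
I_{2,2} = -0.103455 + (-0.103455 − (-0.103595))/15 = -0.103446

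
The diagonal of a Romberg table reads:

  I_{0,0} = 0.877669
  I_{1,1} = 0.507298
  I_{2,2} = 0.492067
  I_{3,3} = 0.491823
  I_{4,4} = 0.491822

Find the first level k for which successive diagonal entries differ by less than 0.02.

|I_{1,1} − I_{0,0}| = 0.370371 ≥ 0.02
|I_{2,2} − I_{1,1}| = 0.015231 < 0.02

k = 2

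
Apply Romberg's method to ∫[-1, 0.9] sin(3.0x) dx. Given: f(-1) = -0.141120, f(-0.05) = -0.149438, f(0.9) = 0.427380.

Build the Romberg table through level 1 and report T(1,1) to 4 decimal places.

T(0,0) (trapezoid, 1 panel, h=1.9000): 0.271947
T(1,0) (trapezoid, 2 panels, h=0.9500): -0.005993
T(1,1) = -0.005993 + (-0.005993 − 0.271947)/3 = -0.098640

-0.0986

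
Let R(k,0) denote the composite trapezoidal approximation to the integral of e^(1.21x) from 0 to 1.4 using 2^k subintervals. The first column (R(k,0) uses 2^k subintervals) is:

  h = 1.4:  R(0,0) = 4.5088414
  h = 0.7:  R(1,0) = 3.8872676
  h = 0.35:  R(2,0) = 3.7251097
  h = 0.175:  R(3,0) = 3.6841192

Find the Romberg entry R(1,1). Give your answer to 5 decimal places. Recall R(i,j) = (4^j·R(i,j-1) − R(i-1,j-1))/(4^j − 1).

3.68008

Richardson extrapolation on the trapezoidal column (denominator 4−1=3):
R(1,1) = (4·3.8872676 − 4.5088414) / 3 = 3.6800763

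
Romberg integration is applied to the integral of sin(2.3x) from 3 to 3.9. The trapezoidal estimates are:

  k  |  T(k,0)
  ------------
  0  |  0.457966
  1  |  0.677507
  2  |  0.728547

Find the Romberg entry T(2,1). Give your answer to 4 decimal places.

T(2,1) = 0.728547 + (0.728547 − 0.677507)/3 = 0.745560

0.7456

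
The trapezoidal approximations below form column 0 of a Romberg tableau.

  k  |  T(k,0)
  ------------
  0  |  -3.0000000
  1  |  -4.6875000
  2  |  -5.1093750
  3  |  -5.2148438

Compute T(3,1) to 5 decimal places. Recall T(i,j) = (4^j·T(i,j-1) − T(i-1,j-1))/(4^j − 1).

-5.25000

T(3,1) = (4·(-5.2148438) − (-5.1093750)) / 3 = -5.2500001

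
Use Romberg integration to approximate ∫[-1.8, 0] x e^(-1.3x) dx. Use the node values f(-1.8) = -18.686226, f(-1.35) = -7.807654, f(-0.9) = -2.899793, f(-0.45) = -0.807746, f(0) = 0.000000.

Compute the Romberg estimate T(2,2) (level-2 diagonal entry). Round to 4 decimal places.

T(0,0) (trapezoid, 1 panel, h=1.8000): -16.817603
T(1,0) (trapezoid, 2 panels, h=0.9000): -11.018615
T(2,0) (trapezoid, 4 panels, h=0.4500): -9.386238
T(1,1) = -11.018615 + (-11.018615 − (-16.817603))/3 = -9.085619
T(2,1) = -9.386238 + (-9.386238 − (-11.018615))/3 = -8.842112
T(2,2) = -8.842112 + (-8.842112 − (-9.085619))/15 = -8.825878

-8.8259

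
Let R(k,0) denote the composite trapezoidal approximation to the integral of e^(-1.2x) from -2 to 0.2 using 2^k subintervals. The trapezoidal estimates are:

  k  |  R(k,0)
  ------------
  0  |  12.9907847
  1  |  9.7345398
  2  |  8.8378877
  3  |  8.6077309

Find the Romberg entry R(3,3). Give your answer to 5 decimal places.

Richardson extrapolation on the trapezoidal column (denominator 4−1=3):
R(1,1) = 9.7345398 + (9.7345398 − 12.9907847)/3 = 8.6491248
R(2,1) = (4·8.8378877 − 9.7345398) / 3 = 8.5390037
R(3,1) = 8.6077309 + (8.6077309 − 8.8378877)/3 = 8.5310120
R(2,2) = 8.5390037 + (8.5390037 − 8.6491248)/15 = 8.5316623
R(3,2) = (16·8.5310120 − 8.5390037) / 15 = 8.5304792
R(3,3) = (64·8.5304792 − 8.5316623) / 63 = 8.5304604

8.53046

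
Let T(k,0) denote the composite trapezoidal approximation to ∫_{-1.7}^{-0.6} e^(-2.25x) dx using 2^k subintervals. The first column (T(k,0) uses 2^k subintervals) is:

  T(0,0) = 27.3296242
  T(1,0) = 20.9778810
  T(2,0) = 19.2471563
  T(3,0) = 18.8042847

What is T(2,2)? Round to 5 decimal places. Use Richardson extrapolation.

18.65756

Richardson extrapolation on the trapezoidal column (denominator 4−1=3):
T(1,1) = 20.9778810 + (20.9778810 − 27.3296242)/3 = 18.8606333
T(2,1) = 19.2471563 + (19.2471563 − 20.9778810)/3 = 18.6702481
T(2,2) = (16·18.6702481 − 18.8606333) / 15 = 18.6575558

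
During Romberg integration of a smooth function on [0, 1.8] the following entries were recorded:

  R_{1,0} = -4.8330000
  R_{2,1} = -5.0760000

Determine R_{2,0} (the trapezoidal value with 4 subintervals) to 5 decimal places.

-5.01525

From R_{2,1} = (4·R_{2,0} − R_{1,0})/3, solve for R_{2,0}:
4·R_{2,0} = 3·(-5.0760000) + (-4.8330000) = -20.0610000
R_{2,0} = -5.0152500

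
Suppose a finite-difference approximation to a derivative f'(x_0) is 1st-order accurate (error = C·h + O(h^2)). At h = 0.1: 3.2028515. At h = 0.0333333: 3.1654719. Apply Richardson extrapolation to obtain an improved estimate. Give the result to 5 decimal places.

3.14678

The leading error scales as h; refining by a factor of 3 reduces it by 3^1 = 3.
Extrapolated value = (3·A(h/3) − A(h)) / (3 − 1)
= (3·3.1654719 − 3.2028515) / 2
= 6.2935642 / 2 = 3.1467821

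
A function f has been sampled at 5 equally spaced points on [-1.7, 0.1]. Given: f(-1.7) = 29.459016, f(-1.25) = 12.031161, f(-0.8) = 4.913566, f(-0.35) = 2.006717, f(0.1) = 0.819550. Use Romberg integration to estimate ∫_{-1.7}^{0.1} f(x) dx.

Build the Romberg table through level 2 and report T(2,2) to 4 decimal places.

14.4025

T(0,0) (trapezoid, 1 panel, h=1.8000): 27.250709
T(1,0) (trapezoid, 2 panels, h=0.9000): 18.047564
T(2,0) (trapezoid, 4 panels, h=0.4500): 15.340827
T(1,1) = 18.047564 + (18.047564 − 27.250709)/3 = 14.979849
T(2,1) = 15.340827 + (15.340827 − 18.047564)/3 = 14.438581
T(2,2) = 14.438581 + (14.438581 − 14.979849)/15 = 14.402496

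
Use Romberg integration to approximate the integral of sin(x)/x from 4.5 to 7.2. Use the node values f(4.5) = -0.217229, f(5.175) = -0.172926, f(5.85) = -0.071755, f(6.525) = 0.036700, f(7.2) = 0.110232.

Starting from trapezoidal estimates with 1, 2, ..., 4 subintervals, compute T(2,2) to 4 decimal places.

T(0,0) (trapezoid, 1 panel, h=2.7000): -0.144446
T(1,0) (trapezoid, 2 panels, h=1.3500): -0.169092
T(2,0) (trapezoid, 4 panels, h=0.6750): -0.176499
T(1,1) = -0.169092 + (-0.169092 − (-0.144446))/3 = -0.177307
T(2,1) = -0.176499 + (-0.176499 − (-0.169092))/3 = -0.178968
T(2,2) = -0.178968 + (-0.178968 − (-0.177307))/15 = -0.179079

-0.1791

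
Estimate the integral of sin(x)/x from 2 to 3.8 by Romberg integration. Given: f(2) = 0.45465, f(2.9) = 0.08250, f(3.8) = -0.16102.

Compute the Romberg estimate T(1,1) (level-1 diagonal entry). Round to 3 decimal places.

T(0,0) (trapezoid, 1 panel, h=1.8000): 0.26427
T(1,0) (trapezoid, 2 panels, h=0.9000): 0.20638
T(1,1) = 0.20638 + (0.20638 − 0.26427)/3 = 0.18708

0.187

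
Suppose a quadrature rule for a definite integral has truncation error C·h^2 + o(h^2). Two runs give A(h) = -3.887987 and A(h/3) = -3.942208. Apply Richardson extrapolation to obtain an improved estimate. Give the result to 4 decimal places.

The leading error scales as h^2; refining by a factor of 3 reduces it by 3^2 = 9.
Extrapolated value = (9·A(h/3) − A(h)) / (9 − 1)
= (9·(-3.942208) − (-3.887987)) / 8
= -31.591885 / 8 = -3.948986

-3.9490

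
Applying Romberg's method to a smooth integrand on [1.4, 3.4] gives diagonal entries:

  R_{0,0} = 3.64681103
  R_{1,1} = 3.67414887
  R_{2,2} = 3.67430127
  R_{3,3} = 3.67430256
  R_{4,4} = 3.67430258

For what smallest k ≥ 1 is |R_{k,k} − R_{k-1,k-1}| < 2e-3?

|R_{1,1} − R_{0,0}| = 0.02733784 ≥ 2e-3
|R_{2,2} − R_{1,1}| = 0.00015240 < 2e-3

k = 2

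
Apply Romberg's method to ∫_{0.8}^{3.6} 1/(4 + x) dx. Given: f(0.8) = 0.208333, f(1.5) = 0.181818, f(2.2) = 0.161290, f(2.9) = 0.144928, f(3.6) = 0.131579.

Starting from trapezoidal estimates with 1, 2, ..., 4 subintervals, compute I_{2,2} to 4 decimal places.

0.4595

I_{0,0} (trapezoid, 1 panel, h=2.8000): 0.475877
I_{1,0} (trapezoid, 2 panels, h=1.4000): 0.463744
I_{2,0} (trapezoid, 4 panels, h=0.7000): 0.460594
I_{1,1} = 0.463744 + (0.463744 − 0.475877)/3 = 0.459700
I_{2,1} = 0.460594 + (0.460594 − 0.463744)/3 = 0.459544
I_{2,2} = 0.459544 + (0.459544 − 0.459700)/15 = 0.459534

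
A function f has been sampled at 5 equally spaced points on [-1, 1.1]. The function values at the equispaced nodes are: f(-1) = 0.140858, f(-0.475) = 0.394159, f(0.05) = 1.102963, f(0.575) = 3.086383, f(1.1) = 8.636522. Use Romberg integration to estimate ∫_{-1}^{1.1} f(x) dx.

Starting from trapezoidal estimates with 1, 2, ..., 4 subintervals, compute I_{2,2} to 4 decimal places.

4.3413

I_{0,0} (trapezoid, 1 panel, h=2.1000): 9.216249
I_{1,0} (trapezoid, 2 panels, h=1.0500): 5.766236
I_{2,0} (trapezoid, 4 panels, h=0.5250): 4.710402
I_{1,1} = 5.766236 + (5.766236 − 9.216249)/3 = 4.616232
I_{2,1} = 4.710402 + (4.710402 − 5.766236)/3 = 4.358457
I_{2,2} = 4.358457 + (4.358457 − 4.616232)/15 = 4.341272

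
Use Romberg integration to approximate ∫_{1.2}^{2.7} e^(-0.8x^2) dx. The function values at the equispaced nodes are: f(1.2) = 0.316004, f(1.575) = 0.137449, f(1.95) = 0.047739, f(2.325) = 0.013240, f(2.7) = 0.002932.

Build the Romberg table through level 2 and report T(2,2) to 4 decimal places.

0.1271

T(0,0) (trapezoid, 1 panel, h=1.5000): 0.239202
T(1,0) (trapezoid, 2 panels, h=0.7500): 0.155405
T(2,0) (trapezoid, 4 panels, h=0.3750): 0.134211
T(1,1) = 0.155405 + (0.155405 − 0.239202)/3 = 0.127473
T(2,1) = 0.134211 + (0.134211 − 0.155405)/3 = 0.127146
T(2,2) = 0.127146 + (0.127146 − 0.127473)/15 = 0.127124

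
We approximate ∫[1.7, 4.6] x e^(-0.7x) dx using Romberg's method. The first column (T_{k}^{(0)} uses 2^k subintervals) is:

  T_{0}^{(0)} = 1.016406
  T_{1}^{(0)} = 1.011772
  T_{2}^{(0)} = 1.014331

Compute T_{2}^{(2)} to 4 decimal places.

1.0155

Richardson extrapolation on the trapezoidal column (denominator 4−1=3):
T_{1}^{(1)} = 1.011772 + (1.011772 − 1.016406)/3 = 1.010227
T_{2}^{(1)} = 1.014331 + (1.014331 − 1.011772)/3 = 1.015184
T_{2}^{(2)} = (16·1.015184 − 1.010227) / 15 = 1.015514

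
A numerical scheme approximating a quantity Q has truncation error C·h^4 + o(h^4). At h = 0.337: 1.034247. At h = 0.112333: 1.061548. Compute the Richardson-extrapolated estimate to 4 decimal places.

1.0619

Extrapolated value = (81·A(h/3) − A(h)) / (81 − 1)
= (81·1.061548 − 1.034247) / 80
= 84.951141 / 80 = 1.061889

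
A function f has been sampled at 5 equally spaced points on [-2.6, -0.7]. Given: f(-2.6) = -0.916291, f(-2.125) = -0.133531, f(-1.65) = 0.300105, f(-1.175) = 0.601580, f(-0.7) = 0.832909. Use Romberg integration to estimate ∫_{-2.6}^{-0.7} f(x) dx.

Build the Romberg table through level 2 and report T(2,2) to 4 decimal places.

0.3799

T(0,0) (trapezoid, 1 panel, h=1.9000): -0.079213
T(1,0) (trapezoid, 2 panels, h=0.9500): 0.245493
T(2,0) (trapezoid, 4 panels, h=0.4750): 0.345070
T(1,1) = 0.245493 + (0.245493 − (-0.079213))/3 = 0.353728
T(2,1) = 0.345070 + (0.345070 − 0.245493)/3 = 0.378262
T(2,2) = 0.378262 + (0.378262 − 0.353728)/15 = 0.379898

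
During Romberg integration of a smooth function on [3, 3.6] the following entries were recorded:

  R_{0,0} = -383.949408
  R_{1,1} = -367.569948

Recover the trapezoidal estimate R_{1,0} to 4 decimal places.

-371.6648

From R_{1,1} = (4·R_{1,0} − R_{0,0})/3, solve for R_{1,0}:
4·R_{1,0} = 3·(-367.569948) + (-383.949408) = -1486.659252
R_{1,0} = -371.664813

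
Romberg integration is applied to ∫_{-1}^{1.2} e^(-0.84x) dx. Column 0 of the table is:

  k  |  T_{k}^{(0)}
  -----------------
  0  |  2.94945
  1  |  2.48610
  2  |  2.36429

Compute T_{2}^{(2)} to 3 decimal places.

2.323

Richardson extrapolation on the trapezoidal column (denominator 4−1=3):
T_{1}^{(1)} = 2.48610 + (2.48610 − 2.94945)/3 = 2.33165
T_{2}^{(1)} = 2.36429 + (2.36429 − 2.48610)/3 = 2.32369
T_{2}^{(2)} = 2.32369 + (2.32369 − 2.33165)/15 = 2.32316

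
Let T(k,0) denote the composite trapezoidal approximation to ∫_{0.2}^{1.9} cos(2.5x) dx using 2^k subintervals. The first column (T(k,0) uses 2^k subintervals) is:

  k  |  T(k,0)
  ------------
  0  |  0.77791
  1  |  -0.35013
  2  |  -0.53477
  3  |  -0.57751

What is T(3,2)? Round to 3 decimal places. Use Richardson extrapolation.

-0.591

Richardson extrapolation on the trapezoidal column (denominator 4−1=3):
T(2,1) = -0.53477 + (-0.53477 − (-0.35013))/3 = -0.59632
T(3,1) = -0.57751 + (-0.57751 − (-0.53477))/3 = -0.59176
T(3,2) = (16·(-0.59176) − (-0.59632)) / 15 = -0.59146
(Column j=1 coincides with Simpson's rule on the same nodes.)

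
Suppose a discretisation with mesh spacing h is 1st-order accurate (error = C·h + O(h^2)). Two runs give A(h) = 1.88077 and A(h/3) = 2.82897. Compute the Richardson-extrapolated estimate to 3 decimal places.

The leading error scales as h; refining by a factor of 3 reduces it by 3^1 = 3.
Extrapolated value = (3·A(h/3) − A(h)) / (3 − 1)
= (3·2.82897 − 1.88077) / 2
= 6.60614 / 2 = 3.30307

3.303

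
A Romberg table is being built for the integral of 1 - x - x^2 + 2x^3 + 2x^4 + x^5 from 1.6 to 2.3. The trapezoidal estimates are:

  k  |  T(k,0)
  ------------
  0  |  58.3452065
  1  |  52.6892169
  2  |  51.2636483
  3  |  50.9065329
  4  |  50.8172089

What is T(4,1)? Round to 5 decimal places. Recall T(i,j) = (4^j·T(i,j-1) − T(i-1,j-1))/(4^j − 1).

T(4,1) = 50.8172089 + (50.8172089 − 50.9065329)/3 = 50.7874342
(Column j=1 coincides with Simpson's rule on the same nodes.)

50.78743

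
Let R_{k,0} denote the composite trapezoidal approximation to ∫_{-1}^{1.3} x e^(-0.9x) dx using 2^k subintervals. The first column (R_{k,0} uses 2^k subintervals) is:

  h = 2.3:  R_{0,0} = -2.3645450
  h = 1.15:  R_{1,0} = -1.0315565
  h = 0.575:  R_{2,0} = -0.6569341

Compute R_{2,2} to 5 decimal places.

Richardson extrapolation on the trapezoidal column (denominator 4−1=3):
R_{1,1} = -1.0315565 + (-1.0315565 − (-2.3645450))/3 = -0.5872270
R_{2,1} = (4·(-0.6569341) − (-1.0315565)) / 3 = -0.5320600
R_{2,2} = (16·(-0.5320600) − (-0.5872270)) / 15 = -0.5283822

-0.52838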